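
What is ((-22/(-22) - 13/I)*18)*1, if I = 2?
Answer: -99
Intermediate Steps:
((-22/(-22) - 13/I)*18)*1 = ((-22/(-22) - 13/2)*18)*1 = ((-22*(-1/22) - 13*½)*18)*1 = ((1 - 13/2)*18)*1 = -11/2*18*1 = -99*1 = -99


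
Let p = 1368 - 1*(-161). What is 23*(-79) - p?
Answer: -3346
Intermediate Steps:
p = 1529 (p = 1368 + 161 = 1529)
23*(-79) - p = 23*(-79) - 1*1529 = -1817 - 1529 = -3346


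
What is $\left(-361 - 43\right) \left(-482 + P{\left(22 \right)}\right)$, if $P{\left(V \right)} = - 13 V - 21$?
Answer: $318756$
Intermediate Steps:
$P{\left(V \right)} = -21 - 13 V$
$\left(-361 - 43\right) \left(-482 + P{\left(22 \right)}\right) = \left(-361 - 43\right) \left(-482 - 307\right) = - 404 \left(-482 - 307\right) = \left(-404\right) \left(-789\right) = 318756$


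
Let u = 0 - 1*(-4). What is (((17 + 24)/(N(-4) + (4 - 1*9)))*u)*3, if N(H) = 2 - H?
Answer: 492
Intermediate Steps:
u = 4 (u = 0 + 4 = 4)
(((17 + 24)/(N(-4) + (4 - 1*9)))*u)*3 = (((17 + 24)/((2 - 1*(-4)) + (4 - 1*9)))*4)*3 = ((41/((2 + 4) + (4 - 9)))*4)*3 = ((41/(6 - 5))*4)*3 = ((41/1)*4)*3 = ((41*1)*4)*3 = (41*4)*3 = 164*3 = 492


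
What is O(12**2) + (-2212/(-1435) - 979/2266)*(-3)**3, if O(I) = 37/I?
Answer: -90297089/3040560 ≈ -29.698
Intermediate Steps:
O(12**2) + (-2212/(-1435) - 979/2266)*(-3)**3 = 37/(12**2) + (-2212/(-1435) - 979/2266)*(-3)**3 = 37/144 + (-2212*(-1/1435) - 979*1/2266)*(-27) = 37*(1/144) + (316/205 - 89/206)*(-27) = 37/144 + (46851/42230)*(-27) = 37/144 - 1264977/42230 = -90297089/3040560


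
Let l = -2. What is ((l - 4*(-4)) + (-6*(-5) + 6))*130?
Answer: 6500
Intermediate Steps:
((l - 4*(-4)) + (-6*(-5) + 6))*130 = ((-2 - 4*(-4)) + (-6*(-5) + 6))*130 = ((-2 + 16) + (30 + 6))*130 = (14 + 36)*130 = 50*130 = 6500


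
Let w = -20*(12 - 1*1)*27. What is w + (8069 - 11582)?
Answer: -9453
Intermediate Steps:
w = -5940 (w = -20*(12 - 1)*27 = -20*11*27 = -220*27 = -5940)
w + (8069 - 11582) = -5940 + (8069 - 11582) = -5940 - 3513 = -9453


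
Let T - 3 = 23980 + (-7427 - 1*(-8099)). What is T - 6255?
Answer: 18400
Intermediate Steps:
T = 24655 (T = 3 + (23980 + (-7427 - 1*(-8099))) = 3 + (23980 + (-7427 + 8099)) = 3 + (23980 + 672) = 3 + 24652 = 24655)
T - 6255 = 24655 - 6255 = 18400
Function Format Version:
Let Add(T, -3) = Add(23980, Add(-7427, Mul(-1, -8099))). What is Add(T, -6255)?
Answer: 18400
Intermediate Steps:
T = 24655 (T = Add(3, Add(23980, Add(-7427, Mul(-1, -8099)))) = Add(3, Add(23980, Add(-7427, 8099))) = Add(3, Add(23980, 672)) = Add(3, 24652) = 24655)
Add(T, -6255) = Add(24655, -6255) = 18400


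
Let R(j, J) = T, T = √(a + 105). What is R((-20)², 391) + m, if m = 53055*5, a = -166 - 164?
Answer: 265275 + 15*I ≈ 2.6528e+5 + 15.0*I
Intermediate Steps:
a = -330
m = 265275
T = 15*I (T = √(-330 + 105) = √(-225) = 15*I ≈ 15.0*I)
R(j, J) = 15*I
R((-20)², 391) + m = 15*I + 265275 = 265275 + 15*I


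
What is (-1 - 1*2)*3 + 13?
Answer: 4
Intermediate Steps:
(-1 - 1*2)*3 + 13 = (-1 - 2)*3 + 13 = -3*3 + 13 = -9 + 13 = 4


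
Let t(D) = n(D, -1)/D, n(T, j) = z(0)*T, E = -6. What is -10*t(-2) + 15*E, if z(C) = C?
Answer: -90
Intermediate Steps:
n(T, j) = 0 (n(T, j) = 0*T = 0)
t(D) = 0 (t(D) = 0/D = 0)
-10*t(-2) + 15*E = -10*0 + 15*(-6) = 0 - 90 = -90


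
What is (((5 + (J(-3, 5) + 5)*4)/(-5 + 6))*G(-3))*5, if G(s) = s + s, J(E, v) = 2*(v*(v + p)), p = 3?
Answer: -10350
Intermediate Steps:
J(E, v) = 2*v*(3 + v) (J(E, v) = 2*(v*(v + 3)) = 2*(v*(3 + v)) = 2*v*(3 + v))
G(s) = 2*s
(((5 + (J(-3, 5) + 5)*4)/(-5 + 6))*G(-3))*5 = (((5 + (2*5*(3 + 5) + 5)*4)/(-5 + 6))*(2*(-3)))*5 = (((5 + (2*5*8 + 5)*4)/1)*(-6))*5 = (((5 + (80 + 5)*4)*1)*(-6))*5 = (((5 + 85*4)*1)*(-6))*5 = (((5 + 340)*1)*(-6))*5 = ((345*1)*(-6))*5 = (345*(-6))*5 = -2070*5 = -10350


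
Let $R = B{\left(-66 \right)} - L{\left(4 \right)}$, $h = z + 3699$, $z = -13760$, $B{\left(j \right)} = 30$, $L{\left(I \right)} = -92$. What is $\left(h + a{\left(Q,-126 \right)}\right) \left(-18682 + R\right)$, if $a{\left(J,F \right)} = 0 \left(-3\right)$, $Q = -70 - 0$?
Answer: $186732160$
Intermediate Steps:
$Q = -70$ ($Q = -70 + 0 = -70$)
$h = -10061$ ($h = -13760 + 3699 = -10061$)
$a{\left(J,F \right)} = 0$
$R = 122$ ($R = 30 - -92 = 30 + 92 = 122$)
$\left(h + a{\left(Q,-126 \right)}\right) \left(-18682 + R\right) = \left(-10061 + 0\right) \left(-18682 + 122\right) = \left(-10061\right) \left(-18560\right) = 186732160$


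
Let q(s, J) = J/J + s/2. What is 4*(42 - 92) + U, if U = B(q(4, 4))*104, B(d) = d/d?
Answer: -96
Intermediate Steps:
q(s, J) = 1 + s/2 (q(s, J) = 1 + s*(1/2) = 1 + s/2)
B(d) = 1
U = 104 (U = 1*104 = 104)
4*(42 - 92) + U = 4*(42 - 92) + 104 = 4*(-50) + 104 = -200 + 104 = -96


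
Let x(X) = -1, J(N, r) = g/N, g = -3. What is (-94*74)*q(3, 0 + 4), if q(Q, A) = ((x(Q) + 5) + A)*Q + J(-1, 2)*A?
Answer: -250416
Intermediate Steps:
J(N, r) = -3/N
q(Q, A) = 3*A + Q*(4 + A) (q(Q, A) = ((-1 + 5) + A)*Q + (-3/(-1))*A = (4 + A)*Q + (-3*(-1))*A = Q*(4 + A) + 3*A = 3*A + Q*(4 + A))
(-94*74)*q(3, 0 + 4) = (-94*74)*(3*(0 + 4) + 4*3 + (0 + 4)*3) = -6956*(3*4 + 12 + 4*3) = -6956*(12 + 12 + 12) = -6956*36 = -250416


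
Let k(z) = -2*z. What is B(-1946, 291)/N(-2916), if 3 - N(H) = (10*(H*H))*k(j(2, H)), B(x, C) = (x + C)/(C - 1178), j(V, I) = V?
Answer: 1655/301688429541 ≈ 5.4858e-9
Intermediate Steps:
B(x, C) = (C + x)/(-1178 + C)
N(H) = 3 + 40*H**2 (N(H) = 3 - 10*(H*H)*(-2*2) = 3 - 10*H**2*(-4) = 3 - (-40)*H**2 = 3 + 40*H**2)
B(-1946, 291)/N(-2916) = ((291 - 1946)/(-1178 + 291))/(3 + 40*(-2916)**2) = (-1655/(-887))/(3 + 40*8503056) = (-1/887*(-1655))/(3 + 340122240) = (1655/887)/340122243 = (1655/887)*(1/340122243) = 1655/301688429541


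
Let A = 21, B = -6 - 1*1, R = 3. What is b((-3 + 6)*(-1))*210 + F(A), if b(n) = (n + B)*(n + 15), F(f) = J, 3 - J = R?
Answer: -25200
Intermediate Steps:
B = -7 (B = -6 - 1 = -7)
J = 0 (J = 3 - 1*3 = 3 - 3 = 0)
F(f) = 0
b(n) = (-7 + n)*(15 + n) (b(n) = (n - 7)*(n + 15) = (-7 + n)*(15 + n))
b((-3 + 6)*(-1))*210 + F(A) = (-105 + ((-3 + 6)*(-1))**2 + 8*((-3 + 6)*(-1)))*210 + 0 = (-105 + (3*(-1))**2 + 8*(3*(-1)))*210 + 0 = (-105 + (-3)**2 + 8*(-3))*210 + 0 = (-105 + 9 - 24)*210 + 0 = -120*210 + 0 = -25200 + 0 = -25200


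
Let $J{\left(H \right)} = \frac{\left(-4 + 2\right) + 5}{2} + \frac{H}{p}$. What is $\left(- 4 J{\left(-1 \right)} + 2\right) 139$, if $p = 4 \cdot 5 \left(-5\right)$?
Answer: $- \frac{14039}{25} \approx -561.56$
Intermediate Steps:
$p = -100$ ($p = 20 \left(-5\right) = -100$)
$J{\left(H \right)} = \frac{3}{2} - \frac{H}{100}$ ($J{\left(H \right)} = \frac{\left(-4 + 2\right) + 5}{2} + \frac{H}{-100} = \left(-2 + 5\right) \frac{1}{2} + H \left(- \frac{1}{100}\right) = 3 \cdot \frac{1}{2} - \frac{H}{100} = \frac{3}{2} - \frac{H}{100}$)
$\left(- 4 J{\left(-1 \right)} + 2\right) 139 = \left(- 4 \left(\frac{3}{2} - - \frac{1}{100}\right) + 2\right) 139 = \left(- 4 \left(\frac{3}{2} + \frac{1}{100}\right) + 2\right) 139 = \left(\left(-4\right) \frac{151}{100} + 2\right) 139 = \left(- \frac{151}{25} + 2\right) 139 = \left(- \frac{101}{25}\right) 139 = - \frac{14039}{25}$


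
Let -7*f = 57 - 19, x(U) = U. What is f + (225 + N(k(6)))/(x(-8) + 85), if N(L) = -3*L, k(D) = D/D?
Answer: -28/11 ≈ -2.5455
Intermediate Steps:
k(D) = 1
f = -38/7 (f = -(57 - 19)/7 = -⅐*38 = -38/7 ≈ -5.4286)
f + (225 + N(k(6)))/(x(-8) + 85) = -38/7 + (225 - 3*1)/(-8 + 85) = -38/7 + (225 - 3)/77 = -38/7 + 222*(1/77) = -38/7 + 222/77 = -28/11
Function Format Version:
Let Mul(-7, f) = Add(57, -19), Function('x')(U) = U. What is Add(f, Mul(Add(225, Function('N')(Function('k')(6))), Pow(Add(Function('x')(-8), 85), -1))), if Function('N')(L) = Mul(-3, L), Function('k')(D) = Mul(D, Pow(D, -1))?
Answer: Rational(-28, 11) ≈ -2.5455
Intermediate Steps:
Function('k')(D) = 1
f = Rational(-38, 7) (f = Mul(Rational(-1, 7), Add(57, -19)) = Mul(Rational(-1, 7), 38) = Rational(-38, 7) ≈ -5.4286)
Add(f, Mul(Add(225, Function('N')(Function('k')(6))), Pow(Add(Function('x')(-8), 85), -1))) = Add(Rational(-38, 7), Mul(Add(225, Mul(-3, 1)), Pow(Add(-8, 85), -1))) = Add(Rational(-38, 7), Mul(Add(225, -3), Pow(77, -1))) = Add(Rational(-38, 7), Mul(222, Rational(1, 77))) = Add(Rational(-38, 7), Rational(222, 77)) = Rational(-28, 11)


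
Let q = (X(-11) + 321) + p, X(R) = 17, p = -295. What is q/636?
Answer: 43/636 ≈ 0.067610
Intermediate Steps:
q = 43 (q = (17 + 321) - 295 = 338 - 295 = 43)
q/636 = 43/636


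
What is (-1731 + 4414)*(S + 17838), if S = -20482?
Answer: -7093852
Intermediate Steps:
(-1731 + 4414)*(S + 17838) = (-1731 + 4414)*(-20482 + 17838) = 2683*(-2644) = -7093852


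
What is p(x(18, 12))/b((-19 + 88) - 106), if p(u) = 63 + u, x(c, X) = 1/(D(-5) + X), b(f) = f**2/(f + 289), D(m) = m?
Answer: 15912/1369 ≈ 11.623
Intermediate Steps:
b(f) = f**2/(289 + f)
x(c, X) = 1/(-5 + X)
p(x(18, 12))/b((-19 + 88) - 106) = (63 + 1/(-5 + 12))/((((-19 + 88) - 106)**2/(289 + ((-19 + 88) - 106)))) = (63 + 1/7)/(((69 - 106)**2/(289 + (69 - 106)))) = (63 + 1/7)/(((-37)**2/(289 - 37))) = 442/(7*((1369/252))) = 442/(7*((1369*(1/252)))) = 442/(7*(1369/252)) = (442/7)*(252/1369) = 15912/1369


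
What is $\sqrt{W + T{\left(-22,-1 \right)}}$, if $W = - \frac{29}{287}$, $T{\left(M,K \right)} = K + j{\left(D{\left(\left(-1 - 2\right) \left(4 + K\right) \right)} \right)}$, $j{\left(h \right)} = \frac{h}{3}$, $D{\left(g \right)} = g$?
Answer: $\frac{i \sqrt{337799}}{287} \approx 2.0251 i$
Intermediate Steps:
$j{\left(h \right)} = \frac{h}{3}$ ($j{\left(h \right)} = h \frac{1}{3} = \frac{h}{3}$)
$T{\left(M,K \right)} = -4$ ($T{\left(M,K \right)} = K + \frac{\left(-1 - 2\right) \left(4 + K\right)}{3} = K + \frac{\left(-3\right) \left(4 + K\right)}{3} = K + \frac{-12 - 3 K}{3} = K - \left(4 + K\right) = -4$)
$W = - \frac{29}{287}$ ($W = \left(-29\right) \frac{1}{287} = - \frac{29}{287} \approx -0.10105$)
$\sqrt{W + T{\left(-22,-1 \right)}} = \sqrt{- \frac{29}{287} - 4} = \sqrt{- \frac{1177}{287}} = \frac{i \sqrt{337799}}{287}$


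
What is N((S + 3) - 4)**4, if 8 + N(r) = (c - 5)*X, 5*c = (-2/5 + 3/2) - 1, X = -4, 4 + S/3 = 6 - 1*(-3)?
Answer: 7886150416/390625 ≈ 20189.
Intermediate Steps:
S = 15 (S = -12 + 3*(6 - 1*(-3)) = -12 + 3*(6 + 3) = -12 + 3*9 = -12 + 27 = 15)
c = 1/50 (c = ((-2/5 + 3/2) - 1)/5 = (11/10 - 1)/5 = (1/5)*(1/10) = 1/50 ≈ 0.020000)
N(r) = 298/25 (N(r) = -8 + (1/50 - 5)*(-4) = -8 - 249/50*(-4) = -8 + 498/25 = 298/25)
N((S + 3) - 4)**4 = (298/25)**4 = 7886150416/390625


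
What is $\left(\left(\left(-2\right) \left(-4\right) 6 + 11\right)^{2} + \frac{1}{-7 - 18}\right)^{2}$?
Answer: $\frac{7573176576}{625} \approx 1.2117 \cdot 10^{7}$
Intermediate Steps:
$\left(\left(\left(-2\right) \left(-4\right) 6 + 11\right)^{2} + \frac{1}{-7 - 18}\right)^{2} = \left(\left(8 \cdot 6 + 11\right)^{2} + \frac{1}{-25}\right)^{2} = \left(\left(48 + 11\right)^{2} - \frac{1}{25}\right)^{2} = \left(59^{2} - \frac{1}{25}\right)^{2} = \left(3481 - \frac{1}{25}\right)^{2} = \left(\frac{87024}{25}\right)^{2} = \frac{7573176576}{625}$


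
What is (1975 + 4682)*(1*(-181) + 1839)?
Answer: 11037306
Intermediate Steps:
(1975 + 4682)*(1*(-181) + 1839) = 6657*(-181 + 1839) = 6657*1658 = 11037306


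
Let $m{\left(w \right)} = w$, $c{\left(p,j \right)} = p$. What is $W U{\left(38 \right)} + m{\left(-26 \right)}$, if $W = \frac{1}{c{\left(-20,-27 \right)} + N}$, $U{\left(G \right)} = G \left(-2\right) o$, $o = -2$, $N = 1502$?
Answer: $- \frac{1010}{39} \approx -25.897$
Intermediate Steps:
$U{\left(G \right)} = 4 G$ ($U{\left(G \right)} = G \left(-2\right) \left(-2\right) = - 2 G \left(-2\right) = 4 G$)
$W = \frac{1}{1482}$ ($W = \frac{1}{-20 + 1502} = \frac{1}{1482} \approx 0.00067476$)
$W U{\left(38 \right)} + m{\left(-26 \right)} = \frac{4 \cdot 38}{1482} - 26 = \frac{1}{1482} \cdot 152 - 26 = \frac{4}{39} - 26 = - \frac{1010}{39}$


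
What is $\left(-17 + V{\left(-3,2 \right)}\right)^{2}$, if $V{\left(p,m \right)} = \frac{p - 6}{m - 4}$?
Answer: $\frac{625}{4} \approx 156.25$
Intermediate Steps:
$V{\left(p,m \right)} = \frac{-6 + p}{-4 + m}$
$\left(-17 + V{\left(-3,2 \right)}\right)^{2} = \left(-17 + \frac{-6 - 3}{-4 + 2}\right)^{2} = \left(-17 + \frac{1}{-2} \left(-9\right)\right)^{2} = \left(-17 - - \frac{9}{2}\right)^{2} = \left(-17 + \frac{9}{2}\right)^{2} = \left(- \frac{25}{2}\right)^{2} = \frac{625}{4}$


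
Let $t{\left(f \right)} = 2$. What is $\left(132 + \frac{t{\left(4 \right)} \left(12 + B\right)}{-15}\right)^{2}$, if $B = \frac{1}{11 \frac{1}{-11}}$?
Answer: $\frac{3833764}{225} \approx 17039.0$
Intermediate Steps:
$B = -1$ ($B = \frac{1}{11 \left(- \frac{1}{11}\right)} = \frac{1}{-1} = -1$)
$\left(132 + \frac{t{\left(4 \right)} \left(12 + B\right)}{-15}\right)^{2} = \left(132 + \frac{2 \left(12 - 1\right)}{-15}\right)^{2} = \left(132 + 2 \cdot 11 \left(- \frac{1}{15}\right)\right)^{2} = \left(132 + 22 \left(- \frac{1}{15}\right)\right)^{2} = \left(132 - \frac{22}{15}\right)^{2} = \left(\frac{1958}{15}\right)^{2} = \frac{3833764}{225}$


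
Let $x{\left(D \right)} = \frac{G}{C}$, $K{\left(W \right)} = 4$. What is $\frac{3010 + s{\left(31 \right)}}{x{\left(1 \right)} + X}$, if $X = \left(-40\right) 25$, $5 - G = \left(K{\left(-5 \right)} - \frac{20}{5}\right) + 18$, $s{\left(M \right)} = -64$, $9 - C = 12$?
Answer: $- \frac{8838}{2987} \approx -2.9588$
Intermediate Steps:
$C = -3$ ($C = 9 - 12 = -3$)
$G = -13$ ($G = 5 - \left(\left(4 - \frac{20}{5}\right) + 18\right) = 5 - \left(\left(4 - 4\right) + 18\right) = 5 - \left(0 + 18\right) = 5 - 18 = -13$)
$X = -1000$
$x{\left(D \right)} = \frac{13}{3}$ ($x{\left(D \right)} = - \frac{13}{-3} = \left(-13\right) \left(- \frac{1}{3}\right) = \frac{13}{3}$)
$\frac{3010 + s{\left(31 \right)}}{x{\left(1 \right)} + X} = \frac{3010 - 64}{\frac{13}{3} - 1000} = \frac{2946}{- \frac{2987}{3}} = 2946 \left(- \frac{3}{2987}\right) = - \frac{8838}{2987}$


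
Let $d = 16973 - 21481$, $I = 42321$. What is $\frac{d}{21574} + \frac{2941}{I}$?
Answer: $- \frac{395447}{2835507} \approx -0.13946$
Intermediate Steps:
$d = -4508$ ($d = 16973 - 21481 = -4508$)
$\frac{d}{21574} + \frac{2941}{I} = - \frac{4508}{21574} + \frac{2941}{42321} = \left(-4508\right) \frac{1}{21574} + 2941 \cdot \frac{1}{42321} = - \frac{14}{67} + \frac{2941}{42321} = - \frac{395447}{2835507}$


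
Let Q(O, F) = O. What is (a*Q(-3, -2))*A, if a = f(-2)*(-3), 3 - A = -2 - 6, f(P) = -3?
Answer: -297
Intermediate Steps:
A = 11 (A = 3 - (-2 - 6) = 3 - 1*(-8) = 3 + 8 = 11)
a = 9 (a = -3*(-3) = 9)
(a*Q(-3, -2))*A = (9*(-3))*11 = -27*11 = -297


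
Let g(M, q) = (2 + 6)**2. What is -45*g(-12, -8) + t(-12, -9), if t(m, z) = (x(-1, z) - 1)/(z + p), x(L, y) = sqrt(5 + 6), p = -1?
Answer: -28799/10 - sqrt(11)/10 ≈ -2880.2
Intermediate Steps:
g(M, q) = 64 (g(M, q) = 8**2 = 64)
x(L, y) = sqrt(11)
t(m, z) = (-1 + sqrt(11))/(-1 + z) (t(m, z) = (sqrt(11) - 1)/(z - 1) = (-1 + sqrt(11))/(-1 + z))
-45*g(-12, -8) + t(-12, -9) = -45*64 + (-1 + sqrt(11))/(-1 - 9) = -2880 + (-1 + sqrt(11))/(-10) = -2880 - (-1 + sqrt(11))/10 = -2880 + (1/10 - sqrt(11)/10) = -28799/10 - sqrt(11)/10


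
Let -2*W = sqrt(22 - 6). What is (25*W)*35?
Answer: -1750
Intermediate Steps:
W = -2 (W = -sqrt(22 - 6)/2 = -sqrt(16)/2 = -1/2*4 = -2)
(25*W)*35 = (25*(-2))*35 = -50*35 = -1750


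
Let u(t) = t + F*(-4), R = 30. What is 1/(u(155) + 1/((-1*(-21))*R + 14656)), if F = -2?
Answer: 15286/2491619 ≈ 0.0061350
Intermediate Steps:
u(t) = 8 + t (u(t) = t - 2*(-4) = t + 8 = 8 + t)
1/(u(155) + 1/((-1*(-21))*R + 14656)) = 1/((8 + 155) + 1/(-1*(-21)*30 + 14656)) = 1/(163 + 1/(21*30 + 14656)) = 1/(163 + 1/(630 + 14656)) = 1/(163 + 1/15286) = 1/(2491619/15286) = 15286/2491619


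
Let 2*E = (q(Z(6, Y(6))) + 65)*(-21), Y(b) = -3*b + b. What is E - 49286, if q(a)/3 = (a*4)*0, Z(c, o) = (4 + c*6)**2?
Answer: -99937/2 ≈ -49969.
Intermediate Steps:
Y(b) = -2*b
Z(c, o) = (4 + 6*c)**2
q(a) = 0 (q(a) = 3*((a*4)*0) = 3*((4*a)*0) = 3*0 = 0)
E = -1365/2 (E = ((0 + 65)*(-21))/2 = (65*(-21))/2 = (1/2)*(-1365) = -1365/2 ≈ -682.50)
E - 49286 = -1365/2 - 49286 = -99937/2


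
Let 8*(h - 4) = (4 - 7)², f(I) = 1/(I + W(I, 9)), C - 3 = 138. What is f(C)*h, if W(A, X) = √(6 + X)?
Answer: 1927/52976 - 41*√15/158928 ≈ 0.035376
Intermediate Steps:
C = 141 (C = 3 + 138 = 141)
f(I) = 1/(I + √15) (f(I) = 1/(I + √(6 + 9)) = 1/(I + √15))
h = 41/8 (h = 4 + (4 - 7)²/8 = 4 + (⅛)*(-3)² = 4 + (⅛)*9 = 4 + 9/8 = 41/8 ≈ 5.1250)
f(C)*h = (41/8)/(141 + √15) = 41/(8*(141 + √15))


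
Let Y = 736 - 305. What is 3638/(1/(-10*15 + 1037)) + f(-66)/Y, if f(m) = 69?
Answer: 1390796555/431 ≈ 3.2269e+6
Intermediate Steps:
Y = 431
3638/(1/(-10*15 + 1037)) + f(-66)/Y = 3638/(1/(-10*15 + 1037)) + 69/431 = 3638/(1/(-150 + 1037)) + 69*(1/431) = 3638/(1/887) + 69/431 = 3638*887 + 69/431 = 3226906 + 69/431 = 1390796555/431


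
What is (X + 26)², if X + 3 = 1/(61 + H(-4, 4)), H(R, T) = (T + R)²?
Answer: 1971216/3721 ≈ 529.75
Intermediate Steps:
H(R, T) = (R + T)²
X = -182/61 (X = -3 + 1/(61 + (-4 + 4)²) = -3 + 1/(61 + 0²) = -3 + 1/(61 + 0) = -3 + 1/61 = -182/61 ≈ -2.9836)
(X + 26)² = (-182/61 + 26)² = (1404/61)² = 1971216/3721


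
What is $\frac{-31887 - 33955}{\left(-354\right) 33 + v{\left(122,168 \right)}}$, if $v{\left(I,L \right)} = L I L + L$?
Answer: $- \frac{32921}{1715907} \approx -0.019186$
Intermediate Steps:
$v{\left(I,L \right)} = L + I L^{2}$ ($v{\left(I,L \right)} = I L L + L = I L^{2} + L = L + I L^{2}$)
$\frac{-31887 - 33955}{\left(-354\right) 33 + v{\left(122,168 \right)}} = \frac{-31887 - 33955}{\left(-354\right) 33 + 168 \left(1 + 122 \cdot 168\right)} = - \frac{65842}{-11682 + 168 \left(1 + 20496\right)} = - \frac{65842}{-11682 + 168 \cdot 20497} = - \frac{65842}{-11682 + 3443496} = - \frac{65842}{3431814} = \left(-65842\right) \frac{1}{3431814} = - \frac{32921}{1715907}$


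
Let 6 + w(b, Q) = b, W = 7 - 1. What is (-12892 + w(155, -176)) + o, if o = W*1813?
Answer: -1865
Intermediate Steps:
W = 6
w(b, Q) = -6 + b
o = 10878 (o = 6*1813 = 10878)
(-12892 + w(155, -176)) + o = (-12892 + (-6 + 155)) + 10878 = (-12892 + 149) + 10878 = -12743 + 10878 = -1865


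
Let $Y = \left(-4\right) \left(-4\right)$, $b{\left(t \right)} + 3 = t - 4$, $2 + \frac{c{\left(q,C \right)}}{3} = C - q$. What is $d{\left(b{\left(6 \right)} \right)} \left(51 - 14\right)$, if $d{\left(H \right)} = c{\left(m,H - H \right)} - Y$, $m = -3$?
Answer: $-481$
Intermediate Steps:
$c{\left(q,C \right)} = -6 - 3 q + 3 C$ ($c{\left(q,C \right)} = -6 + 3 \left(C - q\right) = -6 + \left(- 3 q + 3 C\right) = -6 - 3 q + 3 C$)
$b{\left(t \right)} = -7 + t$ ($b{\left(t \right)} = -3 + \left(t - 4\right) = -3 + \left(-4 + t\right) = -7 + t$)
$Y = 16$
$d{\left(H \right)} = -13$ ($d{\left(H \right)} = \left(-6 - -9 + 3 \left(H - H\right)\right) - 16 = \left(-6 + 9 + 3 \cdot 0\right) - 16 = \left(-6 + 9 + 0\right) - 16 = 3 - 16 = -13$)
$d{\left(b{\left(6 \right)} \right)} \left(51 - 14\right) = - 13 \left(51 - 14\right) = \left(-13\right) 37 = -481$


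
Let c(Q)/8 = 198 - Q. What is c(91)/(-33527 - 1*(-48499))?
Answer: 214/3743 ≈ 0.057173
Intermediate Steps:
c(Q) = 1584 - 8*Q (c(Q) = 8*(198 - Q) = 1584 - 8*Q)
c(91)/(-33527 - 1*(-48499)) = (1584 - 8*91)/(-33527 - 1*(-48499)) = (1584 - 728)/(-33527 + 48499) = 856/14972 = 856*(1/14972) = 214/3743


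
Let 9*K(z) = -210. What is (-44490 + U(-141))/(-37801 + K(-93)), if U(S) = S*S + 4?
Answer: 73815/113473 ≈ 0.65051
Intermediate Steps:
K(z) = -70/3 (K(z) = (⅑)*(-210) = -70/3)
U(S) = 4 + S² (U(S) = S² + 4 = 4 + S²)
(-44490 + U(-141))/(-37801 + K(-93)) = (-44490 + (4 + (-141)²))/(-37801 - 70/3) = (-44490 + (4 + 19881))/(-113473/3) = (-44490 + 19885)*(-3/113473) = -24605*(-3/113473) = 73815/113473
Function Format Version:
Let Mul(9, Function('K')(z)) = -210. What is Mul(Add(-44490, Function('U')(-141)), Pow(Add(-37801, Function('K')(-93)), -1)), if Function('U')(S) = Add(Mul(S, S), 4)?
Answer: Rational(73815, 113473) ≈ 0.65051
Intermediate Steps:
Function('K')(z) = Rational(-70, 3) (Function('K')(z) = Mul(Rational(1, 9), -210) = Rational(-70, 3))
Function('U')(S) = Add(4, Pow(S, 2)) (Function('U')(S) = Add(Pow(S, 2), 4) = Add(4, Pow(S, 2)))
Mul(Add(-44490, Function('U')(-141)), Pow(Add(-37801, Function('K')(-93)), -1)) = Mul(Add(-44490, Add(4, Pow(-141, 2))), Pow(Add(-37801, Rational(-70, 3)), -1)) = Mul(Add(-44490, Add(4, 19881)), Pow(Rational(-113473, 3), -1)) = Mul(Add(-44490, 19885), Rational(-3, 113473)) = Mul(-24605, Rational(-3, 113473)) = Rational(73815, 113473)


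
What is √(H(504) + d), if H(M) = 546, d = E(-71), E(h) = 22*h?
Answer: 2*I*√254 ≈ 31.875*I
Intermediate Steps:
d = -1562 (d = 22*(-71) = -1562)
√(H(504) + d) = √(546 - 1562) = √(-1016) = 2*I*√254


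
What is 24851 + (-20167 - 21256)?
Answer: -16572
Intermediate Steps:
24851 + (-20167 - 21256) = 24851 - 41423 = -16572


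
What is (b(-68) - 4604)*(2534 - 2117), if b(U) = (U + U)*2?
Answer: -2033292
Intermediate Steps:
b(U) = 4*U (b(U) = (2*U)*2 = 4*U)
(b(-68) - 4604)*(2534 - 2117) = (4*(-68) - 4604)*(2534 - 2117) = (-272 - 4604)*417 = -4876*417 = -2033292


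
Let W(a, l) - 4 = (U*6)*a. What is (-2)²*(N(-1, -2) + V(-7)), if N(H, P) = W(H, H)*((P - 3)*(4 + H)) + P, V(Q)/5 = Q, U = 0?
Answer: -388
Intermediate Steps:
W(a, l) = 4 (W(a, l) = 4 + (0*6)*a = 4 + 0*a = 4 + 0 = 4)
V(Q) = 5*Q
N(H, P) = P + 4*(-3 + P)*(4 + H) (N(H, P) = 4*((P - 3)*(4 + H)) + P = 4*((-3 + P)*(4 + H)) + P = 4*(-3 + P)*(4 + H) + P = P + 4*(-3 + P)*(4 + H))
(-2)²*(N(-1, -2) + V(-7)) = (-2)²*((-48 - 12*(-1) + 17*(-2) + 4*(-1)*(-2)) + 5*(-7)) = 4*((-48 + 12 - 34 + 8) - 35) = 4*(-62 - 35) = 4*(-97) = -388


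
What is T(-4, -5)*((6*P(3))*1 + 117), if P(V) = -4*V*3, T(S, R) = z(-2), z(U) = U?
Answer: 198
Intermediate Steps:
T(S, R) = -2
P(V) = -12*V
T(-4, -5)*((6*P(3))*1 + 117) = -2*((6*(-12*3))*1 + 117) = -2*((6*(-36))*1 + 117) = -2*(-216*1 + 117) = -2*(-216 + 117) = -2*(-99) = 198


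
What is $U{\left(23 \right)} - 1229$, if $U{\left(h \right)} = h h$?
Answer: $-700$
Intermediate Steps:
$U{\left(h \right)} = h^{2}$
$U{\left(23 \right)} - 1229 = 23^{2} - 1229 = 529 - 1229 = -700$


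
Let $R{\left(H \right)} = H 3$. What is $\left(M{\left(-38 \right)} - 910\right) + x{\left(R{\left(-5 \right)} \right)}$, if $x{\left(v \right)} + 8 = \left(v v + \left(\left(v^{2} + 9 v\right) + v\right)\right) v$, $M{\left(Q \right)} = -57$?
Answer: $-5475$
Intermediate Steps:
$R{\left(H \right)} = 3 H$
$x{\left(v \right)} = -8 + v \left(2 v^{2} + 10 v\right)$ ($x{\left(v \right)} = -8 + \left(v v + \left(\left(v^{2} + 9 v\right) + v\right)\right) v = -8 + \left(v^{2} + \left(v^{2} + 10 v\right)\right) v = -8 + \left(2 v^{2} + 10 v\right) v = -8 + v \left(2 v^{2} + 10 v\right)$)
$\left(M{\left(-38 \right)} - 910\right) + x{\left(R{\left(-5 \right)} \right)} = \left(-57 - 910\right) + \left(-8 + 2 \left(3 \left(-5\right)\right)^{3} + 10 \left(3 \left(-5\right)\right)^{2}\right) = -967 + \left(-8 + 2 \left(-15\right)^{3} + 10 \left(-15\right)^{2}\right) = -967 + \left(-8 + 2 \left(-3375\right) + 10 \cdot 225\right) = -967 - 4508 = -5475$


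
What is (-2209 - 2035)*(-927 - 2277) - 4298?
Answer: 13593478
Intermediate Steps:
(-2209 - 2035)*(-927 - 2277) - 4298 = -4244*(-3204) - 4298 = 13597776 - 4298 = 13593478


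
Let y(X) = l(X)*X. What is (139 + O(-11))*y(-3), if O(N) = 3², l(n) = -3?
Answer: 1332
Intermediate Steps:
O(N) = 9
y(X) = -3*X
(139 + O(-11))*y(-3) = (139 + 9)*(-3*(-3)) = 148*9 = 1332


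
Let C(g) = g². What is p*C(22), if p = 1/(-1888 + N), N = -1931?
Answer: -484/3819 ≈ -0.12673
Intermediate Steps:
p = -1/3819 (p = 1/(-1888 - 1931) = 1/(-3819) = -1/3819 ≈ -0.00026185)
p*C(22) = -1/3819*22² = -1/3819*484 = -484/3819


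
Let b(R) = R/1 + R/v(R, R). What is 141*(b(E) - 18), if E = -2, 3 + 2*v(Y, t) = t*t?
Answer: -3384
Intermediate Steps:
v(Y, t) = -3/2 + t²/2 (v(Y, t) = -3/2 + (t*t)/2 = -3/2 + t²/2)
b(R) = R + R/(-3/2 + R²/2) (b(R) = R/1 + R/(-3/2 + R²/2) = R*1 + R/(-3/2 + R²/2) = R + R/(-3/2 + R²/2))
141*(b(E) - 18) = 141*(((-2)³ - 1*(-2))/(-3 + (-2)²) - 18) = 141*((-8 + 2)/(-3 + 4) - 18) = 141*(-6/1 - 18) = 141*(1*(-6) - 18) = 141*(-6 - 18) = 141*(-24) = -3384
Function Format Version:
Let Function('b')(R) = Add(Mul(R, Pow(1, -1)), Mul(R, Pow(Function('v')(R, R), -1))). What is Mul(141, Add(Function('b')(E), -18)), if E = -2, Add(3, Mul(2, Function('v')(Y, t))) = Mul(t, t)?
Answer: -3384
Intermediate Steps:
Function('v')(Y, t) = Add(Rational(-3, 2), Mul(Rational(1, 2), Pow(t, 2))) (Function('v')(Y, t) = Add(Rational(-3, 2), Mul(Rational(1, 2), Mul(t, t))) = Add(Rational(-3, 2), Mul(Rational(1, 2), Pow(t, 2))))
Function('b')(R) = Add(R, Mul(R, Pow(Add(Rational(-3, 2), Mul(Rational(1, 2), Pow(R, 2))), -1))) (Function('b')(R) = Add(Mul(R, Pow(1, -1)), Mul(R, Pow(Add(Rational(-3, 2), Mul(Rational(1, 2), Pow(R, 2))), -1))) = Add(Mul(R, 1), Mul(R, Pow(Add(Rational(-3, 2), Mul(Rational(1, 2), Pow(R, 2))), -1))) = Add(R, Mul(R, Pow(Add(Rational(-3, 2), Mul(Rational(1, 2), Pow(R, 2))), -1))))
Mul(141, Add(Function('b')(E), -18)) = Mul(141, Add(Mul(Pow(Add(-3, Pow(-2, 2)), -1), Add(Pow(-2, 3), Mul(-1, -2))), -18)) = Mul(141, Add(Mul(Pow(Add(-3, 4), -1), Add(-8, 2)), -18)) = Mul(141, Add(Mul(Pow(1, -1), -6), -18)) = Mul(141, Add(Mul(1, -6), -18)) = Mul(141, Add(-6, -18)) = Mul(141, -24) = -3384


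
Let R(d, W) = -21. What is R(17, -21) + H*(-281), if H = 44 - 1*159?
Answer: 32294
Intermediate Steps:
H = -115 (H = 44 - 159 = -115)
R(17, -21) + H*(-281) = -21 - 115*(-281) = -21 + 32315 = 32294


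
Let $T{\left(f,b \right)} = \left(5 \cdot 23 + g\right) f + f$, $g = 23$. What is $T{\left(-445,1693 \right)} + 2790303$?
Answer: $2728448$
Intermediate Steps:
$T{\left(f,b \right)} = 139 f$ ($T{\left(f,b \right)} = \left(5 \cdot 23 + 23\right) f + f = \left(115 + 23\right) f + f = 138 f + f = 139 f$)
$T{\left(-445,1693 \right)} + 2790303 = 139 \left(-445\right) + 2790303 = -61855 + 2790303 = 2728448$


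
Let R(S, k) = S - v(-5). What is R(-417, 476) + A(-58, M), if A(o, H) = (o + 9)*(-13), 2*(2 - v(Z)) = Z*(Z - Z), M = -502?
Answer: 218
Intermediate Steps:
v(Z) = 2 (v(Z) = 2 - Z*(Z - Z)/2 = 2 - Z*0/2 = 2 - ½*0 = 2 + 0 = 2)
R(S, k) = -2 + S (R(S, k) = S - 1*2 = S - 2 = -2 + S)
A(o, H) = -117 - 13*o (A(o, H) = (9 + o)*(-13) = -117 - 13*o)
R(-417, 476) + A(-58, M) = (-2 - 417) + (-117 - 13*(-58)) = -419 + (-117 + 754) = -419 + 637 = 218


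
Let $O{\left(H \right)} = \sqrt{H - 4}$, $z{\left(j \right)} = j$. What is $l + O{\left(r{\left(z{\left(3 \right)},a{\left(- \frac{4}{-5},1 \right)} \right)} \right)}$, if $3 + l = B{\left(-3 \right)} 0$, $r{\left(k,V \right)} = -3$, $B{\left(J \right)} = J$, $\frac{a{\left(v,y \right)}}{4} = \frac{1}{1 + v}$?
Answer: $-3 + i \sqrt{7} \approx -3.0 + 2.6458 i$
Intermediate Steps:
$a{\left(v,y \right)} = \frac{4}{1 + v}$
$l = -3$ ($l = -3 - 0 = -3 + 0 = -3$)
$O{\left(H \right)} = \sqrt{-4 + H}$
$l + O{\left(r{\left(z{\left(3 \right)},a{\left(- \frac{4}{-5},1 \right)} \right)} \right)} = -3 + \sqrt{-4 - 3} = -3 + \sqrt{-7} = -3 + i \sqrt{7}$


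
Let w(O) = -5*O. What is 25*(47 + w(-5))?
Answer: 1800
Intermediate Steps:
25*(47 + w(-5)) = 25*(47 - 5*(-5)) = 25*(47 + 25) = 25*72 = 1800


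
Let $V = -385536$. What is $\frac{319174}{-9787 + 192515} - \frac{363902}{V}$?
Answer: $\frac{47198245}{17541888} \approx 2.6906$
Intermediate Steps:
$\frac{319174}{-9787 + 192515} - \frac{363902}{V} = \frac{319174}{-9787 + 192515} - \frac{363902}{-385536} = \frac{319174}{182728} - - \frac{181951}{192768} = 319174 \cdot \frac{1}{182728} + \frac{181951}{192768} = \frac{159587}{91364} + \frac{181951}{192768} = \frac{47198245}{17541888}$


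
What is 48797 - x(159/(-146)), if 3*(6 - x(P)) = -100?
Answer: 146273/3 ≈ 48758.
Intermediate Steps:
x(P) = 118/3 (x(P) = 6 - ⅓*(-100) = 6 + 100/3 = 118/3)
48797 - x(159/(-146)) = 48797 - 1*118/3 = 48797 - 118/3 = 146273/3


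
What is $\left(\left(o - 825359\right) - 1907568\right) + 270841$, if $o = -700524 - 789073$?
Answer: $-3951683$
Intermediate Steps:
$o = -1489597$
$\left(\left(o - 825359\right) - 1907568\right) + 270841 = \left(\left(-1489597 - 825359\right) - 1907568\right) + 270841 = \left(-2314956 - 1907568\right) + 270841 = -4222524 + 270841 = -3951683$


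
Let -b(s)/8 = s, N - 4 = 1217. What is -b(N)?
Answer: 9768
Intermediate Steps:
N = 1221 (N = 4 + 1217 = 1221)
b(s) = -8*s
-b(N) = -(-8)*1221 = -1*(-9768) = 9768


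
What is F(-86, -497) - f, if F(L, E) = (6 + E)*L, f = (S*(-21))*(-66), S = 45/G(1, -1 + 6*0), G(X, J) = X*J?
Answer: 104596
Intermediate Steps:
G(X, J) = J*X
S = -45 (S = 45/(((-1 + 6*0)*1)) = 45/(((-1 + 0)*1)) = 45/((-1*1)) = 45/(-1) = 45*(-1) = -45)
f = -62370 (f = -45*(-21)*(-66) = 945*(-66) = -62370)
F(L, E) = L*(6 + E)
F(-86, -497) - f = -86*(6 - 497) - 1*(-62370) = -86*(-491) + 62370 = 42226 + 62370 = 104596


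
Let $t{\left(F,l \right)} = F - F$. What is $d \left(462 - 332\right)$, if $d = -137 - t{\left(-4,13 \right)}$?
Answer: $-17810$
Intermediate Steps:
$t{\left(F,l \right)} = 0$
$d = -137$ ($d = -137 - 0 = -137 + 0 = -137$)
$d \left(462 - 332\right) = - 137 \left(462 - 332\right) = \left(-137\right) 130 = -17810$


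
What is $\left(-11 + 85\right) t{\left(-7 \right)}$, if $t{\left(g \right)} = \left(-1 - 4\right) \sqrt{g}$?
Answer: $- 370 i \sqrt{7} \approx - 978.93 i$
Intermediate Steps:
$t{\left(g \right)} = - 5 \sqrt{g}$ ($t{\left(g \right)} = \left(-1 - 4\right) \sqrt{g} = - 5 \sqrt{g}$)
$\left(-11 + 85\right) t{\left(-7 \right)} = \left(-11 + 85\right) \left(- 5 \sqrt{-7}\right) = 74 \left(- 5 i \sqrt{7}\right) = - 370 i \sqrt{7}$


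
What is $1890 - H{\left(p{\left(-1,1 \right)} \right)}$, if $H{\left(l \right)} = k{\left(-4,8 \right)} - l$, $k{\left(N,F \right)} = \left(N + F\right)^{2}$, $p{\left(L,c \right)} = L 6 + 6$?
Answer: $1874$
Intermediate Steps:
$p{\left(L,c \right)} = 6 + 6 L$ ($p{\left(L,c \right)} = 6 L + 6 = 6 + 6 L$)
$k{\left(N,F \right)} = \left(F + N\right)^{2}$
$H{\left(l \right)} = 16 - l$ ($H{\left(l \right)} = \left(8 - 4\right)^{2} - l = 4^{2} - l = 16 - l$)
$1890 - H{\left(p{\left(-1,1 \right)} \right)} = 1890 - \left(16 - \left(6 + 6 \left(-1\right)\right)\right) = 1890 - \left(16 - \left(6 - 6\right)\right) = 1890 - \left(16 - 0\right) = 1890 - \left(16 + 0\right) = 1890 - 16 = 1874$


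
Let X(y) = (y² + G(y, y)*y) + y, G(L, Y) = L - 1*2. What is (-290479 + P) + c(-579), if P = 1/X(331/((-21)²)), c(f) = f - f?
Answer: -21248634848/73151 ≈ -2.9048e+5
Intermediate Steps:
c(f) = 0
G(L, Y) = -2 + L (G(L, Y) = L - 2 = -2 + L)
X(y) = y + y² + y*(-2 + y) (X(y) = (y² + (-2 + y)*y) + y = (y² + y*(-2 + y)) + y = y + y² + y*(-2 + y))
P = 194481/73151 (P = 1/((331/((-21)²))*(-1 + 2*(331/((-21)²)))) = 1/((331/441)*(-1 + 2*(331/441))) = 1/((331*(1/441))*(-1 + 2*(331*(1/441)))) = 1/(331*(-1 + 2*(331/441))/441) = 1/(331*(-1 + 662/441)/441) = 1/((331/441)*(221/441)) = 1/(73151/194481) = 194481/73151 ≈ 2.6586)
(-290479 + P) + c(-579) = (-290479 + 194481/73151) + 0 = -21248634848/73151 + 0 = -21248634848/73151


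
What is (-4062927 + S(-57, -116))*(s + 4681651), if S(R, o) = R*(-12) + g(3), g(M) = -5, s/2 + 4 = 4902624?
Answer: -58849343990968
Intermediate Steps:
s = 9805240 (s = -8 + 2*4902624 = -8 + 9805248 = 9805240)
S(R, o) = -5 - 12*R (S(R, o) = R*(-12) - 5 = -12*R - 5 = -5 - 12*R)
(-4062927 + S(-57, -116))*(s + 4681651) = (-4062927 + (-5 - 12*(-57)))*(9805240 + 4681651) = (-4062927 + (-5 + 684))*14486891 = (-4062927 + 679)*14486891 = -4062248*14486891 = -58849343990968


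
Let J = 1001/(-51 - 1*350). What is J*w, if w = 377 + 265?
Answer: -642642/401 ≈ -1602.6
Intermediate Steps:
w = 642
J = -1001/401 (J = 1001/(-51 - 350) = 1001/(-401) = 1001*(-1/401) = -1001/401 ≈ -2.4963)
J*w = -1001/401*642 = -642642/401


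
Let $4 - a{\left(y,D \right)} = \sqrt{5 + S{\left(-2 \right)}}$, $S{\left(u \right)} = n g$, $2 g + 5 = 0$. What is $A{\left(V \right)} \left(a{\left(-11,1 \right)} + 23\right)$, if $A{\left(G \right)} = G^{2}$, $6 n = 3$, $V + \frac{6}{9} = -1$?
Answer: $75 - \frac{25 \sqrt{15}}{18} \approx 69.621$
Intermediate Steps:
$g = - \frac{5}{2}$ ($g = - \frac{5}{2} + \frac{1}{2} \cdot 0 = - \frac{5}{2} + 0 = - \frac{5}{2} \approx -2.5$)
$V = - \frac{5}{3}$ ($V = - \frac{2}{3} - 1 = - \frac{5}{3} \approx -1.6667$)
$n = \frac{1}{2}$ ($n = \frac{1}{6} \cdot 3 = \frac{1}{2} \approx 0.5$)
$S{\left(u \right)} = - \frac{5}{4}$ ($S{\left(u \right)} = \frac{1}{2} \left(- \frac{5}{2}\right) = - \frac{5}{4}$)
$a{\left(y,D \right)} = 4 - \frac{\sqrt{15}}{2}$ ($a{\left(y,D \right)} = 4 - \sqrt{5 - \frac{5}{4}} = 4 - \sqrt{\frac{15}{4}} = 4 - \frac{\sqrt{15}}{2}$)
$A{\left(V \right)} \left(a{\left(-11,1 \right)} + 23\right) = \left(- \frac{5}{3}\right)^{2} \left(\left(4 - \frac{\sqrt{15}}{2}\right) + 23\right) = \frac{25 \left(27 - \frac{\sqrt{15}}{2}\right)}{9} = 75 - \frac{25 \sqrt{15}}{18}$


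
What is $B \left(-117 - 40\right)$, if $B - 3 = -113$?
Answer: $17270$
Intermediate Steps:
$B = -110$ ($B = 3 - 113 = -110$)
$B \left(-117 - 40\right) = - 110 \left(-117 - 40\right) = \left(-110\right) \left(-157\right) = 17270$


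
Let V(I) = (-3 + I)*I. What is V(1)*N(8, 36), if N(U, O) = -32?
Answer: 64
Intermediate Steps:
V(I) = I*(-3 + I)
V(1)*N(8, 36) = (1*(-3 + 1))*(-32) = (1*(-2))*(-32) = -2*(-32) = 64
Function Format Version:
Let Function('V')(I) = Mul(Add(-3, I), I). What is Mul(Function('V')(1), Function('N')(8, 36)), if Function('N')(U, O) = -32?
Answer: 64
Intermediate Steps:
Function('V')(I) = Mul(I, Add(-3, I))
Mul(Function('V')(1), Function('N')(8, 36)) = Mul(Mul(1, Add(-3, 1)), -32) = Mul(Mul(1, -2), -32) = Mul(-2, -32) = 64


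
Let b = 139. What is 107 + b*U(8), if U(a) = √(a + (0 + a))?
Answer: 663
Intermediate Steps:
U(a) = √2*√a (U(a) = √(a + a) = √(2*a) = √2*√a)
107 + b*U(8) = 107 + 139*(√2*√8) = 107 + 139*(√2*(2*√2)) = 107 + 139*4 = 107 + 556 = 663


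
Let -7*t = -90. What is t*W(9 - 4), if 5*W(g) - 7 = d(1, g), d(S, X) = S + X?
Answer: 234/7 ≈ 33.429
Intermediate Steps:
W(g) = 8/5 + g/5 (W(g) = 7/5 + (1 + g)/5 = 7/5 + (⅕ + g/5) = 8/5 + g/5)
t = 90/7 (t = -⅐*(-90) = 90/7 ≈ 12.857)
t*W(9 - 4) = 90*(8/5 + (9 - 4)/5)/7 = 90*(8/5 + (⅕)*5)/7 = 90*(8/5 + 1)/7 = (90/7)*(13/5) = 234/7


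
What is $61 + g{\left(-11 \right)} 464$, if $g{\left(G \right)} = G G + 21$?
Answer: $65949$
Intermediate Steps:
$g{\left(G \right)} = 21 + G^{2}$ ($g{\left(G \right)} = G^{2} + 21 = 21 + G^{2}$)
$61 + g{\left(-11 \right)} 464 = 61 + \left(21 + \left(-11\right)^{2}\right) 464 = 61 + \left(21 + 121\right) 464 = 61 + 142 \cdot 464 = 61 + 65888 = 65949$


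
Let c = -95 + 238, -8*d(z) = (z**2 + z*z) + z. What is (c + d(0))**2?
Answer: 20449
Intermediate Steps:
d(z) = -z**2/4 - z/8 (d(z) = -((z**2 + z*z) + z)/8 = -((z**2 + z**2) + z)/8 = -(2*z**2 + z)/8 = -(z + 2*z**2)/8 = -z**2/4 - z/8)
c = 143
(c + d(0))**2 = (143 - 1/8*0*(1 + 2*0))**2 = (143 - 1/8*0*(1 + 0))**2 = (143 - 1/8*0*1)**2 = (143 + 0)**2 = 143**2 = 20449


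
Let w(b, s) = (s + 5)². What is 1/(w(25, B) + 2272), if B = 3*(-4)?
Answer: 1/2321 ≈ 0.00043085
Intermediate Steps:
B = -12
w(b, s) = (5 + s)²
1/(w(25, B) + 2272) = 1/((5 - 12)² + 2272) = 1/((-7)² + 2272) = 1/(49 + 2272) = 1/2321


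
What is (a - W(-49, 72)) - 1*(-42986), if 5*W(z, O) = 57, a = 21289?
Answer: 321318/5 ≈ 64264.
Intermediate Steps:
W(z, O) = 57/5 (W(z, O) = (⅕)*57 = 57/5)
(a - W(-49, 72)) - 1*(-42986) = (21289 - 1*57/5) - 1*(-42986) = (21289 - 57/5) + 42986 = 106388/5 + 42986 = 321318/5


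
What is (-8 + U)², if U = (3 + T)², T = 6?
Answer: 5329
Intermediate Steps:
U = 81 (U = (3 + 6)² = 9² = 81)
(-8 + U)² = (-8 + 81)² = 73² = 5329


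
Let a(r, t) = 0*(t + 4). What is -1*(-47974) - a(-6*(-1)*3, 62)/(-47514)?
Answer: 47974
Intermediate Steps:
a(r, t) = 0 (a(r, t) = 0*(4 + t) = 0)
-1*(-47974) - a(-6*(-1)*3, 62)/(-47514) = -1*(-47974) - 0/(-47514) = 47974 - 0*(-1)/47514 = 47974 - 1*0 = 47974 + 0 = 47974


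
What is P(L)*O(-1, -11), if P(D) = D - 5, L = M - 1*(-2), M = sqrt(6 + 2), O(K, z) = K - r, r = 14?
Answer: 45 - 30*sqrt(2) ≈ 2.5736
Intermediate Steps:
O(K, z) = -14 + K (O(K, z) = K - 1*14 = K - 14 = -14 + K)
M = 2*sqrt(2) (M = sqrt(8) = 2*sqrt(2) ≈ 2.8284)
L = 2 + 2*sqrt(2) (L = 2*sqrt(2) - 1*(-2) = 2*sqrt(2) + 2 = 2 + 2*sqrt(2) ≈ 4.8284)
P(D) = -5 + D
P(L)*O(-1, -11) = (-5 + (2 + 2*sqrt(2)))*(-14 - 1) = (-3 + 2*sqrt(2))*(-15) = 45 - 30*sqrt(2)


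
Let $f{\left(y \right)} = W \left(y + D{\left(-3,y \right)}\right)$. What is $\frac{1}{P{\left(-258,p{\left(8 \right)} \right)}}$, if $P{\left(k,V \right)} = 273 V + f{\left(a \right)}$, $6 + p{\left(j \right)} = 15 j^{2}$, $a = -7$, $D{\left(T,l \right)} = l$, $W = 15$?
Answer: $\frac{1}{260232} \approx 3.8427 \cdot 10^{-6}$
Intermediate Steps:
$p{\left(j \right)} = -6 + 15 j^{2}$
$f{\left(y \right)} = 30 y$ ($f{\left(y \right)} = 15 \left(y + y\right) = 15 \cdot 2 y = 30 y$)
$P{\left(k,V \right)} = -210 + 273 V$ ($P{\left(k,V \right)} = 273 V + 30 \left(-7\right) = 273 V - 210 = -210 + 273 V$)
$\frac{1}{P{\left(-258,p{\left(8 \right)} \right)}} = \frac{1}{-210 + 273 \left(-6 + 15 \cdot 8^{2}\right)} = \frac{1}{-210 + 273 \left(-6 + 15 \cdot 64\right)} = \frac{1}{-210 + 273 \left(-6 + 960\right)} = \frac{1}{-210 + 273 \cdot 954} = \frac{1}{-210 + 260442} = \frac{1}{260232}$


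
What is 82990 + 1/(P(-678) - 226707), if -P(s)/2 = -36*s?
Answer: 22865653769/275523 ≈ 82990.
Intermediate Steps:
P(s) = 72*s (P(s) = -(-72)*s = 72*s)
82990 + 1/(P(-678) - 226707) = 82990 + 1/(72*(-678) - 226707) = 82990 + 1/(-48816 - 226707) = 82990 + 1/(-275523) = 82990 - 1/275523 = 22865653769/275523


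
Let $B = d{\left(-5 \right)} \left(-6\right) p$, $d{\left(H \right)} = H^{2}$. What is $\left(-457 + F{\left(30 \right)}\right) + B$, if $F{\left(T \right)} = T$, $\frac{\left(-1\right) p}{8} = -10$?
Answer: $-12427$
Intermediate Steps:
$p = 80$ ($p = \left(-8\right) \left(-10\right) = 80$)
$B = -12000$ ($B = \left(-5\right)^{2} \left(-6\right) 80 = 25 \left(-6\right) 80 = \left(-150\right) 80 = -12000$)
$\left(-457 + F{\left(30 \right)}\right) + B = \left(-457 + 30\right) - 12000 = -427 - 12000 = -12427$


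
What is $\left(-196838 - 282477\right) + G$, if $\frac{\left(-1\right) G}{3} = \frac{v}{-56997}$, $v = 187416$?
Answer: $- \frac{1011813141}{2111} \approx -4.7931 \cdot 10^{5}$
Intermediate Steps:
$G = \frac{20824}{2111}$ ($G = - 3 \frac{187416}{-56997} = - 3 \cdot 187416 \left(- \frac{1}{56997}\right) = \left(-3\right) \left(- \frac{20824}{6333}\right) = \frac{20824}{2111} \approx 9.8645$)
$\left(-196838 - 282477\right) + G = \left(-196838 - 282477\right) + \frac{20824}{2111} = -479315 + \frac{20824}{2111} = - \frac{1011813141}{2111}$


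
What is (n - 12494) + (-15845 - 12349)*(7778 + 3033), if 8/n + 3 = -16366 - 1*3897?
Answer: -3088719051128/10133 ≈ -3.0482e+8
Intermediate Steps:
n = -4/10133 (n = 8/(-3 + (-16366 - 1*3897)) = 8/(-3 + (-16366 - 3897)) = 8/(-3 - 20263) = 8/(-20266) = 8*(-1/20266) = -4/10133 ≈ -0.00039475)
(n - 12494) + (-15845 - 12349)*(7778 + 3033) = (-4/10133 - 12494) + (-15845 - 12349)*(7778 + 3033) = -126601706/10133 - 28194*10811 = -126601706/10133 - 304805334 = -3088719051128/10133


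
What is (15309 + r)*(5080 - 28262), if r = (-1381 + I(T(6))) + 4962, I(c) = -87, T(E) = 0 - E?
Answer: -435891146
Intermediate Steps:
T(E) = -E
r = 3494 (r = (-1381 - 87) + 4962 = -1468 + 4962 = 3494)
(15309 + r)*(5080 - 28262) = (15309 + 3494)*(5080 - 28262) = 18803*(-23182) = -435891146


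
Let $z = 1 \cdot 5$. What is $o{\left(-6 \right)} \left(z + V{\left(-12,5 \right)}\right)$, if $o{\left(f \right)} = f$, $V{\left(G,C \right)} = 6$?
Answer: $-66$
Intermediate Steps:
$z = 5$
$o{\left(-6 \right)} \left(z + V{\left(-12,5 \right)}\right) = - 6 \left(5 + 6\right) = \left(-6\right) 11 = -66$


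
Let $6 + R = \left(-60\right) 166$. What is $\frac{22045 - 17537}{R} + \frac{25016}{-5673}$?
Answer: $- \frac{45813890}{9422853} \approx -4.862$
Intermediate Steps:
$R = -9966$ ($R = -6 - 9960 = -9966$)
$\frac{22045 - 17537}{R} + \frac{25016}{-5673} = \frac{22045 - 17537}{-9966} + \frac{25016}{-5673} = \left(22045 - 17537\right) \left(- \frac{1}{9966}\right) + 25016 \left(- \frac{1}{5673}\right) = \left(22045 - 17537\right) \left(- \frac{1}{9966}\right) - \frac{25016}{5673} = 4508 \left(- \frac{1}{9966}\right) - \frac{25016}{5673} = - \frac{2254}{4983} - \frac{25016}{5673} = - \frac{45813890}{9422853}$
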